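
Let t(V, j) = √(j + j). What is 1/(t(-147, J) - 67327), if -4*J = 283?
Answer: -134654/9065850141 - I*√566/9065850141 ≈ -1.4853e-5 - 2.6242e-9*I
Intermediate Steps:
J = -283/4 (J = -¼*283 = -283/4 ≈ -70.750)
t(V, j) = √2*√j (t(V, j) = √(2*j) = √2*√j)
1/(t(-147, J) - 67327) = 1/(√2*√(-283/4) - 67327) = 1/(√2*(I*√283/2) - 67327) = 1/(I*√566/2 - 67327) = 1/(-67327 + I*√566/2)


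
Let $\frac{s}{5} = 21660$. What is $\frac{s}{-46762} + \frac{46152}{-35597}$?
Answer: $- \frac{3006657462}{832293457} \approx -3.6125$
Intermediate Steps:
$s = 108300$ ($s = 5 \cdot 21660 = 108300$)
$\frac{s}{-46762} + \frac{46152}{-35597} = \frac{108300}{-46762} + \frac{46152}{-35597} = 108300 \left(- \frac{1}{46762}\right) + 46152 \left(- \frac{1}{35597}\right) = - \frac{54150}{23381} - \frac{46152}{35597} = - \frac{3006657462}{832293457}$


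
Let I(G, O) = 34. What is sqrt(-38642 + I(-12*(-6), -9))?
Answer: 4*I*sqrt(2413) ≈ 196.49*I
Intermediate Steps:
sqrt(-38642 + I(-12*(-6), -9)) = sqrt(-38642 + 34) = sqrt(-38608) = 4*I*sqrt(2413)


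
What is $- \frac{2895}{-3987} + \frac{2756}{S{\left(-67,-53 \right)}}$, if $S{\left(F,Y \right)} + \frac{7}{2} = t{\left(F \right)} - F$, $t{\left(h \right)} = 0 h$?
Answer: $\frac{7448003}{168783} \approx 44.128$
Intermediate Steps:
$t{\left(h \right)} = 0$
$S{\left(F,Y \right)} = - \frac{7}{2} - F$ ($S{\left(F,Y \right)} = - \frac{7}{2} + \left(0 - F\right) = - \frac{7}{2} - F$)
$- \frac{2895}{-3987} + \frac{2756}{S{\left(-67,-53 \right)}} = - \frac{2895}{-3987} + \frac{2756}{- \frac{7}{2} - -67} = \left(-2895\right) \left(- \frac{1}{3987}\right) + \frac{2756}{- \frac{7}{2} + 67} = \frac{965}{1329} + \frac{2756}{\frac{127}{2}} = \frac{965}{1329} + 2756 \cdot \frac{2}{127} = \frac{965}{1329} + \frac{5512}{127} = \frac{7448003}{168783}$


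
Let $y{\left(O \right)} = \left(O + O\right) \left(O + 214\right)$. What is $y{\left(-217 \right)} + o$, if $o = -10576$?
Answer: $-9274$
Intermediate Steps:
$y{\left(O \right)} = 2 O \left(214 + O\right)$
$y{\left(-217 \right)} + o = 2 \left(-217\right) \left(214 - 217\right) - 10576 = 2 \left(-217\right) \left(-3\right) - 10576 = 1302 - 10576 = -9274$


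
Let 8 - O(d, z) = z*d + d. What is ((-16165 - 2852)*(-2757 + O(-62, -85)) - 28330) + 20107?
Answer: 151310046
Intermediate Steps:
O(d, z) = 8 - d - d*z (O(d, z) = 8 - (z*d + d) = 8 - (d*z + d) = 8 - (d + d*z) = 8 + (-d - d*z) = 8 - d - d*z)
((-16165 - 2852)*(-2757 + O(-62, -85)) - 28330) + 20107 = ((-16165 - 2852)*(-2757 + (8 - 1*(-62) - 1*(-62)*(-85))) - 28330) + 20107 = (-19017*(-2757 + (8 + 62 - 5270)) - 28330) + 20107 = (-19017*(-2757 - 5200) - 28330) + 20107 = (-19017*(-7957) - 28330) + 20107 = (151318269 - 28330) + 20107 = 151289939 + 20107 = 151310046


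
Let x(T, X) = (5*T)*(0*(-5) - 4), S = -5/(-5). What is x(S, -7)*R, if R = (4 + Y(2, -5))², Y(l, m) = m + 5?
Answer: -320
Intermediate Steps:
Y(l, m) = 5 + m
S = 1 (S = -5*(-⅕) = 1)
x(T, X) = -20*T (x(T, X) = (5*T)*(0 - 4) = (5*T)*(-4) = -20*T)
R = 16 (R = (4 + (5 - 5))² = (4 + 0)² = 4² = 16)
x(S, -7)*R = -20*1*16 = -20*16 = -320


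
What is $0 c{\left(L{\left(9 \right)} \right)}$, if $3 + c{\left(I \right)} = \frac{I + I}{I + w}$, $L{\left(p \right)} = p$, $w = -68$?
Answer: $0$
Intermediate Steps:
$c{\left(I \right)} = -3 + \frac{2 I}{-68 + I}$ ($c{\left(I \right)} = -3 + \frac{I + I}{I - 68} = -3 + \frac{2 I}{-68 + I}$)
$0 c{\left(L{\left(9 \right)} \right)} = 0 \frac{204 - 9}{-68 + 9} = 0 \frac{204 - 9}{-59} = 0 \left(\left(- \frac{1}{59}\right) 195\right) = 0 \left(- \frac{195}{59}\right) = 0$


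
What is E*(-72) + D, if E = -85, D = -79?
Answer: 6041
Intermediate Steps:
E*(-72) + D = -85*(-72) - 79 = 6120 - 79 = 6041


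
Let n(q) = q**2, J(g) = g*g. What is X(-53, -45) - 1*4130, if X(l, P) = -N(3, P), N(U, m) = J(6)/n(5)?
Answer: -103286/25 ≈ -4131.4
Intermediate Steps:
J(g) = g**2
N(U, m) = 36/25 (N(U, m) = 6**2/(5**2) = 36/25)
X(l, P) = -36/25 (X(l, P) = -1*36/25 = -36/25)
X(-53, -45) - 1*4130 = -36/25 - 1*4130 = -36/25 - 4130 = -103286/25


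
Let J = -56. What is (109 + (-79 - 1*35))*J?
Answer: 280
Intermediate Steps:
(109 + (-79 - 1*35))*J = (109 + (-79 - 1*35))*(-56) = (109 + (-79 - 35))*(-56) = (109 - 114)*(-56) = -5*(-56) = 280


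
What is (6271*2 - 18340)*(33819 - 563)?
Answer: -192818288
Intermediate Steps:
(6271*2 - 18340)*(33819 - 563) = (12542 - 18340)*33256 = -5798*33256 = -192818288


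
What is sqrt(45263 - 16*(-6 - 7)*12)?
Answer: sqrt(47759) ≈ 218.54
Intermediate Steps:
sqrt(45263 - 16*(-6 - 7)*12) = sqrt(45263 - 16*(-13)*12) = sqrt(45263 + 208*12) = sqrt(45263 + 2496) = sqrt(47759)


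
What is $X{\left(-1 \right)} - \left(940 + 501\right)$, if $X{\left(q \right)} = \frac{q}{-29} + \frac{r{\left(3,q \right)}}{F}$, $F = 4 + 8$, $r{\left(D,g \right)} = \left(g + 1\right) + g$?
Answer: $- \frac{501485}{348} \approx -1441.0$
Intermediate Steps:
$r{\left(D,g \right)} = 1 + 2 g$ ($r{\left(D,g \right)} = \left(1 + g\right) + g = 1 + 2 g$)
$F = 12$
$X{\left(q \right)} = \frac{1}{12} + \frac{23 q}{174}$ ($X{\left(q \right)} = \frac{q}{-29} + \frac{1 + 2 q}{12} = q \left(- \frac{1}{29}\right) + \left(1 + 2 q\right) \frac{1}{12} = - \frac{q}{29} + \left(\frac{1}{12} + \frac{q}{6}\right) = \frac{1}{12} + \frac{23 q}{174}$)
$X{\left(-1 \right)} - \left(940 + 501\right) = \left(\frac{1}{12} + \frac{23}{174} \left(-1\right)\right) - \left(940 + 501\right) = \left(\frac{1}{12} - \frac{23}{174}\right) - 1441 = - \frac{17}{348} - 1441 = - \frac{501485}{348}$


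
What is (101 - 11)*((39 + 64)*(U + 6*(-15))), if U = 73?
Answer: -157590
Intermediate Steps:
(101 - 11)*((39 + 64)*(U + 6*(-15))) = (101 - 11)*((39 + 64)*(73 + 6*(-15))) = 90*(103*(73 - 90)) = 90*(103*(-17)) = 90*(-1751) = -157590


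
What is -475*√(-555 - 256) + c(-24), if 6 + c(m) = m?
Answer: -30 - 475*I*√811 ≈ -30.0 - 13527.0*I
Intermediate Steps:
c(m) = -6 + m
-475*√(-555 - 256) + c(-24) = -475*√(-555 - 256) + (-6 - 24) = -475*I*√811 - 30 = -30 - 475*I*√811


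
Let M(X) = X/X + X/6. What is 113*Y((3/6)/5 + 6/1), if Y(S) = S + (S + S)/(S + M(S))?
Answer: 4184051/4870 ≈ 859.15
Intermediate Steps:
M(X) = 1 + X/6 (M(X) = 1 + X*(1/6) = 1 + X/6)
Y(S) = S + 2*S/(1 + 7*S/6) (Y(S) = S + (S + S)/(S + (1 + S/6)) = S + (2*S)/(1 + 7*S/6) = S + 2*S/(1 + 7*S/6))
113*Y((3/6)/5 + 6/1) = 113*(((3/6)/5 + 6/1)*(18 + 7*((3/6)/5 + 6/1))/(6 + 7*((3/6)/5 + 6/1))) = 113*(((3*(1/6))*(1/5) + 6*1)*(18 + 7*((3*(1/6))*(1/5) + 6*1))/(6 + 7*((3*(1/6))*(1/5) + 6*1))) = 113*(((1/2)*(1/5) + 6)*(18 + 7*((1/2)*(1/5) + 6))/(6 + 7*((1/2)*(1/5) + 6))) = 113*((1/10 + 6)*(18 + 7*(1/10 + 6))/(6 + 7*(1/10 + 6))) = 113*(61*(18 + 7*(61/10))/(10*(6 + 7*(61/10)))) = 113*(61*(18 + 427/10)/(10*(6 + 427/10))) = 113*((61/10)*(607/10)/(487/10)) = 113*((61/10)*(10/487)*(607/10)) = 113*(37027/4870) = 4184051/4870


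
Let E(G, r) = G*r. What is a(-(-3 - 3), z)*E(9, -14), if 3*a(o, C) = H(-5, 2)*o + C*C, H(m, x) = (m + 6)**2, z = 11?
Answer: -5334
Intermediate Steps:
H(m, x) = (6 + m)**2
a(o, C) = o/3 + C**2/3 (a(o, C) = ((6 - 5)**2*o + C*C)/3 = (1**2*o + C**2)/3 = (1*o + C**2)/3 = (o + C**2)/3 = o/3 + C**2/3)
a(-(-3 - 3), z)*E(9, -14) = ((-(-3 - 3))/3 + (1/3)*11**2)*(9*(-14)) = ((-1*(-6))/3 + (1/3)*121)*(-126) = ((1/3)*6 + 121/3)*(-126) = (2 + 121/3)*(-126) = (127/3)*(-126) = -5334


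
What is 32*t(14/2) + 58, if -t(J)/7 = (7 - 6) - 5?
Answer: 954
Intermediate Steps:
t(J) = 28 (t(J) = -7*((7 - 6) - 5) = -7*(1 - 5) = -7*(-4) = 28)
32*t(14/2) + 58 = 32*28 + 58 = 896 + 58 = 954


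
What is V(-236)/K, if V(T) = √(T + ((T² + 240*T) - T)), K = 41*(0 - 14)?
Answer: -2*I*√59/287 ≈ -0.053527*I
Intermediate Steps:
K = -574 (K = 41*(-14) = -574)
V(T) = √(T² + 240*T) (V(T) = √(T + (T² + 239*T)) = √(T² + 240*T))
V(-236)/K = √(-236*(240 - 236))/(-574) = √(-236*4)*(-1/574) = √(-944)*(-1/574) = (4*I*√59)*(-1/574) = -2*I*√59/287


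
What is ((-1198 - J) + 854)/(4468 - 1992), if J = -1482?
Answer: 569/1238 ≈ 0.45961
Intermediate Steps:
((-1198 - J) + 854)/(4468 - 1992) = ((-1198 - 1*(-1482)) + 854)/(4468 - 1992) = ((-1198 + 1482) + 854)/2476 = (284 + 854)*(1/2476) = 1138*(1/2476) = 569/1238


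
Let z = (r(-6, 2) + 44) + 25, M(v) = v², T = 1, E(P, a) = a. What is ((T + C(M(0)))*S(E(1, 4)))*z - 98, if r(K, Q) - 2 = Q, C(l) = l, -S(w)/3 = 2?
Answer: -536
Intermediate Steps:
S(w) = -6 (S(w) = -3*2 = -6)
r(K, Q) = 2 + Q
z = 73 (z = ((2 + 2) + 44) + 25 = (4 + 44) + 25 = 48 + 25 = 73)
((T + C(M(0)))*S(E(1, 4)))*z - 98 = ((1 + 0²)*(-6))*73 - 98 = ((1 + 0)*(-6))*73 - 98 = (1*(-6))*73 - 98 = -6*73 - 98 = -438 - 98 = -536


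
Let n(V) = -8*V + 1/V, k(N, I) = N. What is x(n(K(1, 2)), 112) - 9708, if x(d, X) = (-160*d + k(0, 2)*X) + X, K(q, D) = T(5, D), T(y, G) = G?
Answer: -7116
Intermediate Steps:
K(q, D) = D
n(V) = 1/V - 8*V
x(d, X) = X - 160*d (x(d, X) = (-160*d + 0*X) + X = (-160*d + 0) + X = -160*d + X = X - 160*d)
x(n(K(1, 2)), 112) - 9708 = (112 - 160*(1/2 - 8*2)) - 9708 = (112 - 160*(1/2 - 16)) - 9708 = (112 - 160*(-31/2)) - 9708 = (112 + 2480) - 9708 = 2592 - 9708 = -7116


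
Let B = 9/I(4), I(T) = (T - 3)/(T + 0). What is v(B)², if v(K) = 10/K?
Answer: 25/324 ≈ 0.077160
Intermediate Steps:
I(T) = (-3 + T)/T
B = 36 (B = 9/(((-3 + 4)/4)) = 9/(((¼)*1)) = 9/(¼) = 9*4 = 36)
v(B)² = (10/36)² = (10*(1/36))² = (5/18)² = 25/324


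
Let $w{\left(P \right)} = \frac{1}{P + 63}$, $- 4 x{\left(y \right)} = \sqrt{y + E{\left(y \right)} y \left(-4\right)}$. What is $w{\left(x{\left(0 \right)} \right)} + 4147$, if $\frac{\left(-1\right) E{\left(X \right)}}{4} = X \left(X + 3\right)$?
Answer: $\frac{261262}{63} \approx 4147.0$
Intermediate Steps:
$E{\left(X \right)} = - 4 X \left(3 + X\right)$ ($E{\left(X \right)} = - 4 X \left(X + 3\right) = - 4 X \left(3 + X\right)$)
$x{\left(y \right)} = - \frac{\sqrt{y + 16 y^{2} \left(3 + y\right)}}{4}$ ($x{\left(y \right)} = - \frac{\sqrt{y + - 4 y \left(3 + y\right) y \left(-4\right)}}{4} = - \frac{\sqrt{y + - 4 y^{2} \left(3 + y\right) \left(-4\right)}}{4} = - \frac{\sqrt{y + 16 y^{2} \left(3 + y\right)}}{4}$)
$w{\left(P \right)} = \frac{1}{63 + P}$
$w{\left(x{\left(0 \right)} \right)} + 4147 = \frac{1}{63 - \frac{\sqrt{0 \left(1 + 16 \cdot 0 \left(3 + 0\right)\right)}}{4}} + 4147 = \frac{1}{63 - \frac{\sqrt{0 \left(1 + 16 \cdot 0 \cdot 3\right)}}{4}} + 4147 = \frac{1}{63 - \frac{\sqrt{0 \left(1 + 0\right)}}{4}} + 4147 = \frac{1}{63 - \frac{\sqrt{0 \cdot 1}}{4}} + 4147 = \frac{1}{63 - \frac{\sqrt{0}}{4}} + 4147 = \frac{1}{63 - 0} + 4147 = \frac{1}{63 + 0} + 4147 = \frac{1}{63} + 4147 = \frac{261262}{63}$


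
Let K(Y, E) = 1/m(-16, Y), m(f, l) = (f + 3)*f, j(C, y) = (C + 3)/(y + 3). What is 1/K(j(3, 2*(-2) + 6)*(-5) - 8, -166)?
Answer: 208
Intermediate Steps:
j(C, y) = (3 + C)/(3 + y)
m(f, l) = f*(3 + f) (m(f, l) = (3 + f)*f = f*(3 + f))
K(Y, E) = 1/208 (K(Y, E) = 1/(-16*(3 - 16)) = 1/(-16*(-13)) = 1/208)
1/K(j(3, 2*(-2) + 6)*(-5) - 8, -166) = 1/(1/208) = 208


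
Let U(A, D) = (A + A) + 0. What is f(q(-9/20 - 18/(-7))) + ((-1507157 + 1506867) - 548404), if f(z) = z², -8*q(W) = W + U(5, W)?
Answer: -688278873791/1254400 ≈ -5.4869e+5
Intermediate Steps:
U(A, D) = 2*A (U(A, D) = 2*A + 0 = 2*A)
q(W) = -5/4 - W/8 (q(W) = -(W + 2*5)/8 = -(W + 10)/8 = -(10 + W)/8 = -5/4 - W/8)
f(q(-9/20 - 18/(-7))) + ((-1507157 + 1506867) - 548404) = (-5/4 - (-9/20 - 18/(-7))/8)² + ((-1507157 + 1506867) - 548404) = (-5/4 - (-9*1/20 - 18*(-⅐))/8)² + (-290 - 548404) = (-5/4 - (-9/20 + 18/7)/8)² - 548694 = (-5/4 - ⅛*297/140)² - 548694 = (-5/4 - 297/1120)² - 548694 = (-1697/1120)² - 548694 = 2879809/1254400 - 548694 = -688278873791/1254400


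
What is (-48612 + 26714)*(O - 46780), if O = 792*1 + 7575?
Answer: 841167874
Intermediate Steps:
O = 8367 (O = 792 + 7575 = 8367)
(-48612 + 26714)*(O - 46780) = (-48612 + 26714)*(8367 - 46780) = -21898*(-38413) = 841167874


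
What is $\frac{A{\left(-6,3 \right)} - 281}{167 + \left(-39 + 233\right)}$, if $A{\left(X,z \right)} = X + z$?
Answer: $- \frac{284}{361} \approx -0.7867$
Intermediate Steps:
$\frac{A{\left(-6,3 \right)} - 281}{167 + \left(-39 + 233\right)} = \frac{\left(-6 + 3\right) - 281}{167 + \left(-39 + 233\right)} = \frac{-3 - 281}{167 + 194} = - \frac{284}{361}$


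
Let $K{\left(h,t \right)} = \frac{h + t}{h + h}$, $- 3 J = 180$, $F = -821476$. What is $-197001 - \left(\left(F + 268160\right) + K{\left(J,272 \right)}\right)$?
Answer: $\frac{10689503}{30} \approx 3.5632 \cdot 10^{5}$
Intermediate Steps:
$J = -60$ ($J = \left(- \frac{1}{3}\right) 180 = -60$)
$K{\left(h,t \right)} = \frac{h + t}{2 h}$
$-197001 - \left(\left(F + 268160\right) + K{\left(J,272 \right)}\right) = -197001 - \left(\left(-821476 + 268160\right) + \frac{-60 + 272}{2 \left(-60\right)}\right) = -197001 - \left(-553316 + \frac{1}{2} \left(- \frac{1}{60}\right) 212\right) = -197001 - \left(-553316 - \frac{53}{30}\right) = -197001 - - \frac{16599533}{30} = -197001 + \frac{16599533}{30} = \frac{10689503}{30}$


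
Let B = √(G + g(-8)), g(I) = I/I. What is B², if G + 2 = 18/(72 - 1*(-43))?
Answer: -97/115 ≈ -0.84348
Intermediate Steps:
g(I) = 1
G = -212/115 (G = -2 + 18/(72 - 1*(-43)) = -2 + 18/(72 + 43) = -2 + 18/115 = -212/115 ≈ -1.8435)
B = I*√11155/115 (B = √(-212/115 + 1) = √(-97/115) = I*√11155/115 ≈ 0.91841*I)
B² = (I*√11155/115)² = -97/115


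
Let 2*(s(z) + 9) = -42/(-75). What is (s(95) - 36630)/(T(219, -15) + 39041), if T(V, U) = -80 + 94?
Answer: -915968/976375 ≈ -0.93813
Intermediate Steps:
T(V, U) = 14
s(z) = -218/25 (s(z) = -9 + (-42/(-75))/2 = -9 + (-42*(-1/75))/2 = -9 + (½)*(14/25) = -9 + 7/25 = -218/25)
(s(95) - 36630)/(T(219, -15) + 39041) = (-218/25 - 36630)/(14 + 39041) = -915968/25/39055 = -915968/25*1/39055 = -915968/976375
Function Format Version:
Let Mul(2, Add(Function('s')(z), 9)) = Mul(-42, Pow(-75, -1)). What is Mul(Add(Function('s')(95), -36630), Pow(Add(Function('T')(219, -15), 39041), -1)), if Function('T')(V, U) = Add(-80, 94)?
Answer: Rational(-915968, 976375) ≈ -0.93813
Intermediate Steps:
Function('T')(V, U) = 14
Function('s')(z) = Rational(-218, 25) (Function('s')(z) = Add(-9, Mul(Rational(1, 2), Mul(-42, Pow(-75, -1)))) = Add(-9, Mul(Rational(1, 2), Mul(-42, Rational(-1, 75)))) = Add(-9, Mul(Rational(1, 2), Rational(14, 25))) = Add(-9, Rational(7, 25)) = Rational(-218, 25))
Mul(Add(Function('s')(95), -36630), Pow(Add(Function('T')(219, -15), 39041), -1)) = Mul(Add(Rational(-218, 25), -36630), Pow(Add(14, 39041), -1)) = Mul(Rational(-915968, 25), Pow(39055, -1)) = Mul(Rational(-915968, 25), Rational(1, 39055)) = Rational(-915968, 976375)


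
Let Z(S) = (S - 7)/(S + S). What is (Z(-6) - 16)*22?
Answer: -1969/6 ≈ -328.17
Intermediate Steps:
Z(S) = (-7 + S)/(2*S) (Z(S) = (-7 + S)/((2*S)) = (-7 + S)*(1/(2*S)) = (-7 + S)/(2*S))
(Z(-6) - 16)*22 = ((1/2)*(-7 - 6)/(-6) - 16)*22 = ((1/2)*(-1/6)*(-13) - 16)*22 = (13/12 - 16)*22 = -179/12*22 = -1969/6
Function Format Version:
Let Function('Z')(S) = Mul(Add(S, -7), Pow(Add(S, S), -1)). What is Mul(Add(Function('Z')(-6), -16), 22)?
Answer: Rational(-1969, 6) ≈ -328.17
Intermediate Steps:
Function('Z')(S) = Mul(Rational(1, 2), Pow(S, -1), Add(-7, S)) (Function('Z')(S) = Mul(Add(-7, S), Pow(Mul(2, S), -1)) = Mul(Add(-7, S), Mul(Rational(1, 2), Pow(S, -1))) = Mul(Rational(1, 2), Pow(S, -1), Add(-7, S)))
Mul(Add(Function('Z')(-6), -16), 22) = Mul(Add(Mul(Rational(1, 2), Pow(-6, -1), Add(-7, -6)), -16), 22) = Mul(Add(Mul(Rational(1, 2), Rational(-1, 6), -13), -16), 22) = Mul(Add(Rational(13, 12), -16), 22) = Mul(Rational(-179, 12), 22) = Rational(-1969, 6)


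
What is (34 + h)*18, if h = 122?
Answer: 2808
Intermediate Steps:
(34 + h)*18 = (34 + 122)*18 = 156*18 = 2808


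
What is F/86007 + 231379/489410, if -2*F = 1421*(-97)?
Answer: 26814808369/21046342935 ≈ 1.2741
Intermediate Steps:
F = 137837/2 (F = -1421*(-97)/2 = -1/2*(-137837) = 137837/2 ≈ 68919.)
F/86007 + 231379/489410 = (137837/2)/86007 + 231379/489410 = (137837/2)*(1/86007) + 231379*(1/489410) = 137837/172014 + 231379/489410 = 26814808369/21046342935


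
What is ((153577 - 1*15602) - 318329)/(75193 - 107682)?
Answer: 180354/32489 ≈ 5.5512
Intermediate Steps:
((153577 - 1*15602) - 318329)/(75193 - 107682) = ((153577 - 15602) - 318329)/(-32489) = (137975 - 318329)*(-1/32489) = -180354*(-1/32489) = 180354/32489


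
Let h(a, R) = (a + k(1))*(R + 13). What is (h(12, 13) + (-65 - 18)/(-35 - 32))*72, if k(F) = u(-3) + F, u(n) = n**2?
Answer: 2765304/67 ≈ 41273.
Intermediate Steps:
k(F) = 9 + F (k(F) = (-3)**2 + F = 9 + F)
h(a, R) = (10 + a)*(13 + R) (h(a, R) = (a + (9 + 1))*(R + 13) = (a + 10)*(13 + R) = (10 + a)*(13 + R))
(h(12, 13) + (-65 - 18)/(-35 - 32))*72 = ((130 + 10*13 + 13*12 + 13*12) + (-65 - 18)/(-35 - 32))*72 = ((130 + 130 + 156 + 156) - 83/(-67))*72 = (572 - 83*(-1/67))*72 = (572 + 83/67)*72 = (38407/67)*72 = 2765304/67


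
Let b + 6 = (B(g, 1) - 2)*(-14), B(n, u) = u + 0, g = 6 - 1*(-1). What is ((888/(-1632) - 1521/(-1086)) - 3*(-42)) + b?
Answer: 1659813/12308 ≈ 134.86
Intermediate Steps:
g = 7 (g = 6 + 1 = 7)
B(n, u) = u
b = 8 (b = -6 + (1 - 2)*(-14) = -6 - 1*(-14) = -6 + 14 = 8)
((888/(-1632) - 1521/(-1086)) - 3*(-42)) + b = ((888/(-1632) - 1521/(-1086)) - 3*(-42)) + 8 = ((888*(-1/1632) - 1521*(-1/1086)) + 126) + 8 = ((-37/68 + 507/362) + 126) + 8 = (10541/12308 + 126) + 8 = 1561349/12308 + 8 = 1659813/12308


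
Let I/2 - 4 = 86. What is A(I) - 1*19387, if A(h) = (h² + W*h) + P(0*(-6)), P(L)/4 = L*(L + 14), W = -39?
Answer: 5993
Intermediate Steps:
P(L) = 4*L*(14 + L) (P(L) = 4*(L*(L + 14)) = 4*(L*(14 + L)) = 4*L*(14 + L))
I = 180 (I = 8 + 2*86 = 8 + 172 = 180)
A(h) = h² - 39*h (A(h) = (h² - 39*h) + 4*(0*(-6))*(14 + 0*(-6)) = (h² - 39*h) + 4*0*(14 + 0) = (h² - 39*h) + 4*0*14 = (h² - 39*h) + 0 = h² - 39*h)
A(I) - 1*19387 = 180*(-39 + 180) - 1*19387 = 180*141 - 19387 = 25380 - 19387 = 5993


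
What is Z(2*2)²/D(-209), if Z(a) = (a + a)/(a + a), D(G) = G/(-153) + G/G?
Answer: 153/362 ≈ 0.42265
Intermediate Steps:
D(G) = 1 - G/153 (D(G) = G*(-1/153) + 1 = -G/153 + 1 = 1 - G/153)
Z(a) = 1 (Z(a) = (2*a)/((2*a)) = (2*a)*(1/(2*a)) = 1)
Z(2*2)²/D(-209) = 1²/(1 - 1/153*(-209)) = 1/(1 + 209/153) = 1/(362/153) = 1*(153/362) = 153/362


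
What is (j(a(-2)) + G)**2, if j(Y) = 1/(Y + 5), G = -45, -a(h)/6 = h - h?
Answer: 50176/25 ≈ 2007.0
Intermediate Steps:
a(h) = 0 (a(h) = -6*(h - h) = -6*0 = 0)
j(Y) = 1/(5 + Y)
(j(a(-2)) + G)**2 = (1/(5 + 0) - 45)**2 = (1/5 - 45)**2 = (-224/5)**2 = 50176/25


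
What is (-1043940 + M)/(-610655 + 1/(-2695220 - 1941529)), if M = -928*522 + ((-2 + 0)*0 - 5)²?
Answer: 7086487235919/2831453960596 ≈ 2.5028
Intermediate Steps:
M = -484391 (M = -484416 + (-2*0 - 5)² = -484416 + (0 - 5)² = -484416 + (-5)² = -484416 + 25 = -484391)
(-1043940 + M)/(-610655 + 1/(-2695220 - 1941529)) = (-1043940 - 484391)/(-610655 + 1/(-2695220 - 1941529)) = -1528331/(-610655 + 1/(-4636749)) = -1528331/(-610655 - 1/4636749) = -1528331/(-2831453960596/4636749) = -1528331*(-4636749/2831453960596) = 7086487235919/2831453960596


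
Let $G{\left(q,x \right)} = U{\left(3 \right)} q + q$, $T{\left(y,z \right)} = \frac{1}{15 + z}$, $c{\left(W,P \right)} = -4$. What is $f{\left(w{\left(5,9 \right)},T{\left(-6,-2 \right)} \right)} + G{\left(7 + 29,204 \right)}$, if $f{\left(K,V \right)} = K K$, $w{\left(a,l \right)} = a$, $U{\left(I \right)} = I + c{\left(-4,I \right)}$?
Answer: $25$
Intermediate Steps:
$U{\left(I \right)} = -4 + I$ ($U{\left(I \right)} = I - 4 = -4 + I$)
$G{\left(q,x \right)} = 0$ ($G{\left(q,x \right)} = \left(-4 + 3\right) q + q = - q + q = 0$)
$f{\left(K,V \right)} = K^{2}$
$f{\left(w{\left(5,9 \right)},T{\left(-6,-2 \right)} \right)} + G{\left(7 + 29,204 \right)} = 5^{2} + 0 = 25 + 0 = 25$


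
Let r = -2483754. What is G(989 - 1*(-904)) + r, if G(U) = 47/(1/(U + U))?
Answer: -2305812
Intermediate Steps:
G(U) = 94*U (G(U) = 47/(1/(2*U)) = 47/((1/(2*U))) = 47*(2*U) = 94*U)
G(989 - 1*(-904)) + r = 94*(989 - 1*(-904)) - 2483754 = 94*(989 + 904) - 2483754 = 94*1893 - 2483754 = 177942 - 2483754 = -2305812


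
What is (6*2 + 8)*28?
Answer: 560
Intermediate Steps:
(6*2 + 8)*28 = (12 + 8)*28 = 20*28 = 560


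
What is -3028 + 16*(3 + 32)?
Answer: -2468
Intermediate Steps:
-3028 + 16*(3 + 32) = -3028 + 16*35 = -3028 + 560 = -2468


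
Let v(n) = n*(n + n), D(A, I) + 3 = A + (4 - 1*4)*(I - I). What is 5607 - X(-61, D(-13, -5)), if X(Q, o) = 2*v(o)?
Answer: 4583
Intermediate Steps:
D(A, I) = -3 + A (D(A, I) = -3 + (A + (4 - 1*4)*(I - I)) = -3 + (A + (4 - 4)*0) = -3 + (A + 0*0) = -3 + (A + 0) = -3 + A)
v(n) = 2*n² (v(n) = n*(2*n) = 2*n²)
X(Q, o) = 4*o² (X(Q, o) = 2*(2*o²) = 4*o²)
5607 - X(-61, D(-13, -5)) = 5607 - 4*(-3 - 13)² = 5607 - 4*(-16)² = 5607 - 4*256 = 5607 - 1*1024 = 5607 - 1024 = 4583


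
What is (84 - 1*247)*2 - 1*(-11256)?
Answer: 10930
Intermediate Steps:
(84 - 1*247)*2 - 1*(-11256) = (84 - 247)*2 + 11256 = -163*2 + 11256 = -326 + 11256 = 10930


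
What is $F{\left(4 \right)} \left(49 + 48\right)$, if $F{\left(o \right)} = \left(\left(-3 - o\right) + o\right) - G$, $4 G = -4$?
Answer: $-194$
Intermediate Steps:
$G = -1$ ($G = \frac{1}{4} \left(-4\right) = -1$)
$F{\left(o \right)} = -2$ ($F{\left(o \right)} = \left(\left(-3 - o\right) + o\right) - -1 = -3 + 1 = -2$)
$F{\left(4 \right)} \left(49 + 48\right) = - 2 \left(49 + 48\right) = \left(-2\right) 97 = -194$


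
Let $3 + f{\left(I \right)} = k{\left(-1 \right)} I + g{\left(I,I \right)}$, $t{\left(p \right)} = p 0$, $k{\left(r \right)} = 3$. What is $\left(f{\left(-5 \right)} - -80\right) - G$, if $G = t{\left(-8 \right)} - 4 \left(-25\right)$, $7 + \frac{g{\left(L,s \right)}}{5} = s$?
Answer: $-98$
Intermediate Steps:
$g{\left(L,s \right)} = -35 + 5 s$
$t{\left(p \right)} = 0$
$f{\left(I \right)} = -38 + 8 I$ ($f{\left(I \right)} = -3 + \left(3 I + \left(-35 + 5 I\right)\right) = -3 + \left(-35 + 8 I\right) = -38 + 8 I$)
$G = 100$ ($G = 0 - 4 \left(-25\right) = 0 - -100 = 0 + 100 = 100$)
$\left(f{\left(-5 \right)} - -80\right) - G = \left(\left(-38 + 8 \left(-5\right)\right) - -80\right) - 100 = \left(\left(-38 - 40\right) + 80\right) - 100 = \left(-78 + 80\right) - 100 = 2 - 100 = -98$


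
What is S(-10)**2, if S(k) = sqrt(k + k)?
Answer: -20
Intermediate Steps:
S(k) = sqrt(2)*sqrt(k) (S(k) = sqrt(2*k) = sqrt(2)*sqrt(k))
S(-10)**2 = (sqrt(2)*sqrt(-10))**2 = (sqrt(2)*(I*sqrt(10)))**2 = (2*I*sqrt(5))**2 = -20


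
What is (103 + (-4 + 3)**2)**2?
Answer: 10816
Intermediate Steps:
(103 + (-4 + 3)**2)**2 = (103 + (-1)**2)**2 = (103 + 1)**2 = 104**2 = 10816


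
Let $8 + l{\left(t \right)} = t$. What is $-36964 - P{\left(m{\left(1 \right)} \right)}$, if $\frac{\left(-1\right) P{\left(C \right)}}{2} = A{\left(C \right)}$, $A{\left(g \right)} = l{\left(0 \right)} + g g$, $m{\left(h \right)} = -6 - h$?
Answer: $-36882$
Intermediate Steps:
$l{\left(t \right)} = -8 + t$
$A{\left(g \right)} = -8 + g^{2}$ ($A{\left(g \right)} = \left(-8 + 0\right) + g g = -8 + g^{2}$)
$P{\left(C \right)} = 16 - 2 C^{2}$ ($P{\left(C \right)} = - 2 \left(-8 + C^{2}\right) = 16 - 2 C^{2}$)
$-36964 - P{\left(m{\left(1 \right)} \right)} = -36964 - \left(16 - 2 \left(-6 - 1\right)^{2}\right) = -36964 - \left(16 - 2 \left(-7\right)^{2}\right) = -36964 - \left(16 - 98\right) = -36964 - -82 = -36964 + 82 = -36882$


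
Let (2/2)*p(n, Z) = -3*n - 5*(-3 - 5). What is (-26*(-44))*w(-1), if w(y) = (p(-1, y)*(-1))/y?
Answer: 49192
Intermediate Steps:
p(n, Z) = 40 - 3*n (p(n, Z) = -3*n - 5*(-3 - 5) = -3*n - 5*(-8) = -3*n + 40 = 40 - 3*n)
w(y) = -43/y (w(y) = ((40 - 3*(-1))*(-1))/y = ((40 + 3)*(-1))/y = (43*(-1))/y = -43/y)
(-26*(-44))*w(-1) = (-26*(-44))*(-43/(-1)) = 1144*(-43*(-1)) = 1144*43 = 49192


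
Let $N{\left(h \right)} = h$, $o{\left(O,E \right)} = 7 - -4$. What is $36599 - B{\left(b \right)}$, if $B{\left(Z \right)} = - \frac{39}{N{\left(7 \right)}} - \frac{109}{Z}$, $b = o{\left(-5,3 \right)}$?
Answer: $\frac{2819315}{77} \approx 36615.0$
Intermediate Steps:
$o{\left(O,E \right)} = 11$ ($o{\left(O,E \right)} = 7 + 4 = 11$)
$b = 11$
$B{\left(Z \right)} = - \frac{39}{7} - \frac{109}{Z}$
$36599 - B{\left(b \right)} = 36599 - \left(- \frac{39}{7} - \frac{109}{11}\right) = 36599 - - \frac{1192}{77} = 36599 + \frac{1192}{77} = \frac{2819315}{77}$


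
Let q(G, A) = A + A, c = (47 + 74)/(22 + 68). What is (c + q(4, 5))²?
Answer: 1042441/8100 ≈ 128.70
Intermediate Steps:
c = 121/90 ≈ 1.3444
q(G, A) = 2*A
(c + q(4, 5))² = (121/90 + 2*5)² = (121/90 + 10)² = (1021/90)² = 1042441/8100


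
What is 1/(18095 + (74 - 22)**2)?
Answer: 1/20799 ≈ 4.8079e-5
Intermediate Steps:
1/(18095 + (74 - 22)**2) = 1/(18095 + 52**2) = 1/(18095 + 2704) = 1/20799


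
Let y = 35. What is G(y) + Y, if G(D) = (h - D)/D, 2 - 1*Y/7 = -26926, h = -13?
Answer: 6597312/35 ≈ 1.8849e+5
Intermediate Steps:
Y = 188496 (Y = 14 - 7*(-26926) = 14 + 188482 = 188496)
G(D) = (-13 - D)/D
G(y) + Y = (-13 - 1*35)/35 + 188496 = (-13 - 35)/35 + 188496 = (1/35)*(-48) + 188496 = -48/35 + 188496 = 6597312/35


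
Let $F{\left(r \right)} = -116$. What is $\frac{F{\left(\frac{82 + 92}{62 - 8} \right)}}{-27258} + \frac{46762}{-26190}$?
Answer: $- \frac{105966713}{59490585} \approx -1.7812$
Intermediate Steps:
$\frac{F{\left(\frac{82 + 92}{62 - 8} \right)}}{-27258} + \frac{46762}{-26190} = - \frac{116}{-27258} + \frac{46762}{-26190} = \left(-116\right) \left(- \frac{1}{27258}\right) + 46762 \left(- \frac{1}{26190}\right) = \frac{58}{13629} - \frac{23381}{13095} = - \frac{105966713}{59490585}$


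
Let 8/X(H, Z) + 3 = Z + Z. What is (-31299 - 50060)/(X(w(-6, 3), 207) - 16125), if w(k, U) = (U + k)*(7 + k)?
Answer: 33438549/6627367 ≈ 5.0455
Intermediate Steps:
w(k, U) = (7 + k)*(U + k)
X(H, Z) = 8/(-3 + 2*Z) (X(H, Z) = 8/(-3 + (Z + Z)) = 8/(-3 + 2*Z))
(-31299 - 50060)/(X(w(-6, 3), 207) - 16125) = (-31299 - 50060)/(8/(-3 + 2*207) - 16125) = -81359/(8/(-3 + 414) - 16125) = -81359/(8/411 - 16125) = -81359/(-6627367/411) = -81359*(-411/6627367) = 33438549/6627367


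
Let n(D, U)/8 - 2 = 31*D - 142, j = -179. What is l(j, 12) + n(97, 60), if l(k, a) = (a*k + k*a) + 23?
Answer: 18663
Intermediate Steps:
l(k, a) = 23 + 2*a*k (l(k, a) = (a*k + a*k) + 23 = 2*a*k + 23 = 23 + 2*a*k)
n(D, U) = -1120 + 248*D (n(D, U) = 16 + 8*(31*D - 142) = 16 + 8*(-142 + 31*D) = 16 + (-1136 + 248*D) = -1120 + 248*D)
l(j, 12) + n(97, 60) = (23 + 2*12*(-179)) + (-1120 + 248*97) = (23 - 4296) + (-1120 + 24056) = -4273 + 22936 = 18663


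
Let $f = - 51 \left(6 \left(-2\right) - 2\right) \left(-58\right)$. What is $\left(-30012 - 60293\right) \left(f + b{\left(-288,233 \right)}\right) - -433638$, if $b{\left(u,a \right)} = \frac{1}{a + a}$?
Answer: $\frac{1742907152563}{466} \approx 3.7401 \cdot 10^{9}$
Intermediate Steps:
$f = -41412$ ($f = - 51 \left(-12 - 2\right) \left(-58\right) = \left(-51\right) \left(-14\right) \left(-58\right) = 714 \left(-58\right) = -41412$)
$b{\left(u,a \right)} = \frac{1}{2 a}$
$\left(-30012 - 60293\right) \left(f + b{\left(-288,233 \right)}\right) - -433638 = \left(-30012 - 60293\right) \left(-41412 + \frac{1}{2 \cdot 233}\right) - -433638 = - 90305 \left(-41412 + \frac{1}{2} \cdot \frac{1}{233}\right) + 433638 = - 90305 \left(-41412 + \frac{1}{466}\right) + 433638 = \left(-90305\right) \left(- \frac{19297991}{466}\right) + 433638 = \frac{1742705077255}{466} + 433638 = \frac{1742907152563}{466}$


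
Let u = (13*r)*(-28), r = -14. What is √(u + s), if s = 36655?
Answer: 3*√4639 ≈ 204.33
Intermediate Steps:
u = 5096 (u = (13*(-14))*(-28) = -182*(-28) = 5096)
√(u + s) = √(5096 + 36655) = √41751 = 3*√4639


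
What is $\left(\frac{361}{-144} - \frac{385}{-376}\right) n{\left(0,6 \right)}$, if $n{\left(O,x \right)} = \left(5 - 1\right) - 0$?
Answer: $- \frac{10037}{1692} \approx -5.932$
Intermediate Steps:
$n{\left(O,x \right)} = 4$ ($n{\left(O,x \right)} = 4 + 0 = 4$)
$\left(\frac{361}{-144} - \frac{385}{-376}\right) n{\left(0,6 \right)} = \left(\frac{361}{-144} - \frac{385}{-376}\right) 4 = \left(361 \left(- \frac{1}{144}\right) - - \frac{385}{376}\right) 4 = \left(- \frac{361}{144} + \frac{385}{376}\right) 4 = \left(- \frac{10037}{6768}\right) 4 = - \frac{10037}{1692}$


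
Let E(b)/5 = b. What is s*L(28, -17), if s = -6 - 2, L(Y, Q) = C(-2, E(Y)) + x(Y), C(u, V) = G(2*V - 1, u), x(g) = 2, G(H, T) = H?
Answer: -2248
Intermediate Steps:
E(b) = 5*b
C(u, V) = -1 + 2*V (C(u, V) = 2*V - 1 = -1 + 2*V)
L(Y, Q) = 1 + 10*Y (L(Y, Q) = (-1 + 2*(5*Y)) + 2 = (-1 + 10*Y) + 2 = 1 + 10*Y)
s = -8
s*L(28, -17) = -8*(1 + 10*28) = -8*(1 + 280) = -8*281 = -2248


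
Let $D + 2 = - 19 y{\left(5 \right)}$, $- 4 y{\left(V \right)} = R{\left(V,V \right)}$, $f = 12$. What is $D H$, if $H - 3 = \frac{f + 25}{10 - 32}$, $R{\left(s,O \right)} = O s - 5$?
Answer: $\frac{2697}{22} \approx 122.59$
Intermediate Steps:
$R{\left(s,O \right)} = -5 + O s$
$y{\left(V \right)} = \frac{5}{4} - \frac{V^{2}}{4}$ ($y{\left(V \right)} = - \frac{-5 + V V}{4} = - \frac{-5 + V^{2}}{4} = \frac{5}{4} - \frac{V^{2}}{4}$)
$D = 93$ ($D = -2 - 19 \left(\frac{5}{4} - \frac{5^{2}}{4}\right) = -2 - 19 \left(\frac{5}{4} - \frac{25}{4}\right) = -2 - -95 = -2 + 95 = 93$)
$H = \frac{29}{22}$ ($H = 3 + \frac{12 + 25}{10 - 32} = 3 + \frac{37}{-22} = 3 + 37 \left(- \frac{1}{22}\right) = 3 - \frac{37}{22} = \frac{29}{22} \approx 1.3182$)
$D H = 93 \cdot \frac{29}{22} = \frac{2697}{22}$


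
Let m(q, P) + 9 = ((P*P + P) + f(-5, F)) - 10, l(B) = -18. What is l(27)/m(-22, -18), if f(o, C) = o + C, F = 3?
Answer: -6/95 ≈ -0.063158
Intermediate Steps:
f(o, C) = C + o
m(q, P) = -21 + P + P² (m(q, P) = -9 + (((P*P + P) + (3 - 5)) - 10) = -9 + (((P² + P) - 2) - 10) = -9 + (((P + P²) - 2) - 10) = -9 + ((-2 + P + P²) - 10) = -9 + (-12 + P + P²) = -21 + P + P²)
l(27)/m(-22, -18) = -18/(-21 - 18 + (-18)²) = -18/(-21 - 18 + 324) = -18/285 = -18*1/285 = -6/95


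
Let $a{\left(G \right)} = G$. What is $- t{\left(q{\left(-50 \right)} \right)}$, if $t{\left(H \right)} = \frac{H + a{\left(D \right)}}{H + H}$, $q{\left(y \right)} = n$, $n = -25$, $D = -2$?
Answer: $- \frac{27}{50} \approx -0.54$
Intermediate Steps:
$q{\left(y \right)} = -25$
$t{\left(H \right)} = \frac{-2 + H}{2 H}$ ($t{\left(H \right)} = \frac{H - 2}{H + H} = \frac{-2 + H}{2 H}$)
$- t{\left(q{\left(-50 \right)} \right)} = - \frac{-2 - 25}{2 \left(-25\right)} = - \frac{\left(-1\right) \left(-27\right)}{2 \cdot 25} = \left(-1\right) \frac{27}{50} = - \frac{27}{50}$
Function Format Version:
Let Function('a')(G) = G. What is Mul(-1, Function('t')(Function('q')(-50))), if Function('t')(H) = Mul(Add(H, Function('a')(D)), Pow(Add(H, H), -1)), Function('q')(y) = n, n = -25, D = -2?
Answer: Rational(-27, 50) ≈ -0.54000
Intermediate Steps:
Function('q')(y) = -25
Function('t')(H) = Mul(Rational(1, 2), Pow(H, -1), Add(-2, H)) (Function('t')(H) = Mul(Add(H, -2), Pow(Add(H, H), -1)) = Mul(Add(-2, H), Pow(Mul(2, H), -1)) = Mul(Add(-2, H), Mul(Rational(1, 2), Pow(H, -1))) = Mul(Rational(1, 2), Pow(H, -1), Add(-2, H)))
Mul(-1, Function('t')(Function('q')(-50))) = Mul(-1, Mul(Rational(1, 2), Pow(-25, -1), Add(-2, -25))) = Mul(-1, Mul(Rational(1, 2), Rational(-1, 25), -27)) = Mul(-1, Rational(27, 50)) = Rational(-27, 50)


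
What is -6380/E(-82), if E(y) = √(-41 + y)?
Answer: 6380*I*√123/123 ≈ 575.27*I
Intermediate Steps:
-6380/E(-82) = -6380/√(-41 - 82) = -6380*(-I*√123/123) = -(-6380)*I*√123/123 = 6380*I*√123/123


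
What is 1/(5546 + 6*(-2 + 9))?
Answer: 1/5588 ≈ 0.00017895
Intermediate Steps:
1/(5546 + 6*(-2 + 9)) = 1/(5546 + 6*7) = 1/(5546 + 42) = 1/5588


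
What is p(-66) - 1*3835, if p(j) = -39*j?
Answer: -1261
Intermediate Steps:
p(-66) - 1*3835 = -39*(-66) - 1*3835 = 2574 - 3835 = -1261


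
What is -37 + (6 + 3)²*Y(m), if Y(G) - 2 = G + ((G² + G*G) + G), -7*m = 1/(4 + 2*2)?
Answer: 191545/1568 ≈ 122.16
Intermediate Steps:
m = -1/56 (m = -1/(7*(4 + 2*2)) = -1/(7*(4 + 4)) = -⅐/8 = -⅐*⅛ = -1/56 ≈ -0.017857)
Y(G) = 2 + 2*G + 2*G² (Y(G) = 2 + (G + ((G² + G*G) + G)) = 2 + (G + ((G² + G²) + G)) = 2 + (G + (2*G² + G)) = 2 + (G + (G + 2*G²)) = 2 + (2*G + 2*G²) = 2 + 2*G + 2*G²)
-37 + (6 + 3)²*Y(m) = -37 + (6 + 3)²*(2 + 2*(-1/56) + 2*(-1/56)²) = -37 + 9²*(2 - 1/28 + 2*(1/3136)) = -37 + 81*(2 - 1/28 + 1/1568) = -37 + 81*(3081/1568) = -37 + 249561/1568 = 191545/1568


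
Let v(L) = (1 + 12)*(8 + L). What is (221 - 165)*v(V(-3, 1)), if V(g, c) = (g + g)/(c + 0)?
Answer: 1456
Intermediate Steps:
V(g, c) = 2*g/c (V(g, c) = (2*g)/c = 2*g/c)
v(L) = 104 + 13*L (v(L) = 13*(8 + L) = 104 + 13*L)
(221 - 165)*v(V(-3, 1)) = (221 - 165)*(104 + 13*(2*(-3)/1)) = 56*(104 + 13*(2*(-3)*1)) = 56*(104 + 13*(-6)) = 56*(104 - 78) = 56*26 = 1456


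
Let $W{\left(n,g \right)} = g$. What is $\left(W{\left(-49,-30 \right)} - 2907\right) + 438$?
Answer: $-2499$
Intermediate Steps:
$\left(W{\left(-49,-30 \right)} - 2907\right) + 438 = \left(-30 - 2907\right) + 438 = -2937 + 438 = -2499$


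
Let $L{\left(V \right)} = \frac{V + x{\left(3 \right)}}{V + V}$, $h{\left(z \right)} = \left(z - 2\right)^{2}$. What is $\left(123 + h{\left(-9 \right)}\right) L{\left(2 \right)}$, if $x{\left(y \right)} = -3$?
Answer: $-61$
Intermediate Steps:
$h{\left(z \right)} = \left(-2 + z\right)^{2}$
$L{\left(V \right)} = \frac{-3 + V}{2 V}$ ($L{\left(V \right)} = \frac{V - 3}{V + V} = \frac{-3 + V}{2 V}$)
$\left(123 + h{\left(-9 \right)}\right) L{\left(2 \right)} = \left(123 + \left(-2 - 9\right)^{2}\right) \frac{-3 + 2}{2 \cdot 2} = \left(123 + \left(-11\right)^{2}\right) \frac{1}{2} \cdot \frac{1}{2} \left(-1\right) = \left(123 + 121\right) \left(- \frac{1}{4}\right) = 244 \left(- \frac{1}{4}\right) = -61$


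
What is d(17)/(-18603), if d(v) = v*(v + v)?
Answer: -578/18603 ≈ -0.031070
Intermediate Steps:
d(v) = 2*v² (d(v) = v*(2*v) = 2*v²)
d(17)/(-18603) = (2*17²)/(-18603) = (2*289)*(-1/18603) = 578*(-1/18603) = -578/18603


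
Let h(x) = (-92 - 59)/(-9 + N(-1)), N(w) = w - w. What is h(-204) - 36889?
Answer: -331850/9 ≈ -36872.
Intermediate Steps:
N(w) = 0
h(x) = 151/9 (h(x) = (-92 - 59)/(-9 + 0) = -151/(-9) = -151*(-1/9) = 151/9)
h(-204) - 36889 = 151/9 - 36889 = -331850/9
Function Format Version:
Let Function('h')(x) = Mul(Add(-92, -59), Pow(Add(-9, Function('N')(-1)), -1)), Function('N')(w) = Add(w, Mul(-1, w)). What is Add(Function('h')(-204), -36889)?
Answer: Rational(-331850, 9) ≈ -36872.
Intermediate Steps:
Function('N')(w) = 0
Function('h')(x) = Rational(151, 9) (Function('h')(x) = Mul(Add(-92, -59), Pow(Add(-9, 0), -1)) = Mul(-151, Pow(-9, -1)) = Mul(-151, Rational(-1, 9)) = Rational(151, 9))
Add(Function('h')(-204), -36889) = Add(Rational(151, 9), -36889) = Rational(-331850, 9)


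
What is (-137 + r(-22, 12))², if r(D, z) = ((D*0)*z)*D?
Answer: 18769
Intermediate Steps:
r(D, z) = 0 (r(D, z) = (0*z)*D = 0*D = 0)
(-137 + r(-22, 12))² = (-137 + 0)² = (-137)² = 18769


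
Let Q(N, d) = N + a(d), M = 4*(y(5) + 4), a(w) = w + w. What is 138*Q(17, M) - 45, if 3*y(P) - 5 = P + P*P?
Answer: 19597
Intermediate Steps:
y(P) = 5/3 + P/3 + P²/3 (y(P) = 5/3 + (P + P*P)/3 = 5/3 + (P + P²)/3 = 5/3 + (P/3 + P²/3) = 5/3 + P/3 + P²/3)
a(w) = 2*w
M = 188/3 (M = 4*((5/3 + (⅓)*5 + (⅓)*5²) + 4) = 4*((5/3 + 5/3 + (⅓)*25) + 4) = 4*((5/3 + 5/3 + 25/3) + 4) = 4*(35/3 + 4) = 4*(47/3) = 188/3 ≈ 62.667)
Q(N, d) = N + 2*d
138*Q(17, M) - 45 = 138*(17 + 2*(188/3)) - 45 = 138*(17 + 376/3) - 45 = 138*(427/3) - 45 = 19642 - 45 = 19597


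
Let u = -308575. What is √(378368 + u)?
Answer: √69793 ≈ 264.18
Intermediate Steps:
√(378368 + u) = √(378368 - 308575) = √69793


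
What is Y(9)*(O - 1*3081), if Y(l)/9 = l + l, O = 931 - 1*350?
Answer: -405000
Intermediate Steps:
O = 581 (O = 931 - 350 = 581)
Y(l) = 18*l (Y(l) = 9*(l + l) = 9*(2*l) = 18*l)
Y(9)*(O - 1*3081) = (18*9)*(581 - 1*3081) = 162*(581 - 3081) = 162*(-2500) = -405000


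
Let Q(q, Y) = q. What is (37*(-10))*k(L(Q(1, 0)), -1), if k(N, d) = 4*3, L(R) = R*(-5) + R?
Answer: -4440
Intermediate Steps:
L(R) = -4*R (L(R) = -5*R + R = -4*R)
k(N, d) = 12
(37*(-10))*k(L(Q(1, 0)), -1) = (37*(-10))*12 = -370*12 = -4440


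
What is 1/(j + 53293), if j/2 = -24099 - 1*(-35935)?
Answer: 1/76965 ≈ 1.2993e-5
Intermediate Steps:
j = 23672 (j = 2*(-24099 - 1*(-35935)) = 2*(-24099 + 35935) = 2*11836 = 23672)
1/(j + 53293) = 1/(23672 + 53293) = 1/76965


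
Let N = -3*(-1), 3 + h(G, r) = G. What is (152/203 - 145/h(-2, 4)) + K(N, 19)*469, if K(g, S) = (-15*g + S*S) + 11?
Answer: 31138728/203 ≈ 1.5339e+5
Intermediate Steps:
h(G, r) = -3 + G
N = 3
K(g, S) = 11 + S² - 15*g (K(g, S) = (-15*g + S²) + 11 = (S² - 15*g) + 11 = 11 + S² - 15*g)
(152/203 - 145/h(-2, 4)) + K(N, 19)*469 = (152/203 - 145/(-3 - 2)) + (11 + 19² - 15*3)*469 = (152*(1/203) - 145/(-5)) + (11 + 361 - 45)*469 = (152/203 - 145*(-⅕)) + 327*469 = (152/203 + 29) + 153363 = 6039/203 + 153363 = 31138728/203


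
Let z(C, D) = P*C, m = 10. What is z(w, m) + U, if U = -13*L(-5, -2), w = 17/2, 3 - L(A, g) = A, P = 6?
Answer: -53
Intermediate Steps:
L(A, g) = 3 - A
w = 17/2 (w = 17*(½) = 17/2 ≈ 8.5000)
z(C, D) = 6*C
U = -104 (U = -13*(3 - 1*(-5)) = -13*(3 + 5) = -13*8 = -104)
z(w, m) + U = 6*(17/2) - 104 = 51 - 104 = -53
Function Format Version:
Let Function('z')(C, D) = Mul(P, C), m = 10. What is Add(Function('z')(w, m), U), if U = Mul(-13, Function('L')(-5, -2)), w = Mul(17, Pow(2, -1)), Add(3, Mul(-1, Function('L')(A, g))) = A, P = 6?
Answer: -53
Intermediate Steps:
Function('L')(A, g) = Add(3, Mul(-1, A))
w = Rational(17, 2) (w = Mul(17, Rational(1, 2)) = Rational(17, 2) ≈ 8.5000)
Function('z')(C, D) = Mul(6, C)
U = -104 (U = Mul(-13, Add(3, Mul(-1, -5))) = Mul(-13, Add(3, 5)) = Mul(-13, 8) = -104)
Add(Function('z')(w, m), U) = Add(Mul(6, Rational(17, 2)), -104) = Add(51, -104) = -53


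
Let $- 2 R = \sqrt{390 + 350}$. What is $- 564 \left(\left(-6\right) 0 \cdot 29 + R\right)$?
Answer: $564 \sqrt{185} \approx 7671.2$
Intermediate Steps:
$R = - \sqrt{185}$ ($R = - \frac{\sqrt{390 + 350}}{2} = - \frac{\sqrt{740}}{2} = - \frac{2 \sqrt{185}}{2} = - \sqrt{185} \approx -13.601$)
$- 564 \left(\left(-6\right) 0 \cdot 29 + R\right) = - 564 \left(\left(-6\right) 0 \cdot 29 - \sqrt{185}\right) = - 564 \left(0 \cdot 29 - \sqrt{185}\right) = - 564 \left(0 - \sqrt{185}\right) = - 564 \left(- \sqrt{185}\right) = 564 \sqrt{185}$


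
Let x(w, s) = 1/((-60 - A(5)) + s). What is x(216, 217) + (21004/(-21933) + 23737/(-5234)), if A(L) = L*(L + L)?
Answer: -67354968277/12283313454 ≈ -5.4835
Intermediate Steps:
A(L) = 2*L² (A(L) = L*(2*L) = 2*L²)
x(w, s) = 1/(-110 + s) (x(w, s) = 1/((-60 - 2*5²) + s) = 1/((-60 - 2*25) + s) = 1/((-60 - 1*50) + s) = 1/((-60 - 50) + s) = 1/(-110 + s))
x(216, 217) + (21004/(-21933) + 23737/(-5234)) = 1/(-110 + 217) + (21004/(-21933) + 23737/(-5234)) = 1/107 + (21004*(-1/21933) + 23737*(-1/5234)) = 1/107 + (-21004/21933 - 23737/5234) = 1/107 - 630558557/114797322 = -67354968277/12283313454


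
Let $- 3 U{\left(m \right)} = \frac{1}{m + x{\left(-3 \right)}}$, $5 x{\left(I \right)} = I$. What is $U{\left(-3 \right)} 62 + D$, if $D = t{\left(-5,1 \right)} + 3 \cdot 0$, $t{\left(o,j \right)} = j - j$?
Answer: $\frac{155}{27} \approx 5.7407$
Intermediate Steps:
$t{\left(o,j \right)} = 0$
$D = 0$ ($D = 0 + 3 \cdot 0 = 0 + 0 = 0$)
$x{\left(I \right)} = \frac{I}{5}$
$U{\left(m \right)} = - \frac{1}{3 \left(- \frac{3}{5} + m\right)}$ ($U{\left(m \right)} = - \frac{1}{3 \left(m + \frac{1}{5} \left(-3\right)\right)} = - \frac{1}{3 \left(m - \frac{3}{5}\right)} = - \frac{1}{3 \left(- \frac{3}{5} + m\right)}$)
$U{\left(-3 \right)} 62 + D = - \frac{5}{-9 + 15 \left(-3\right)} 62 + 0 = - \frac{5}{-9 - 45} \cdot 62 + 0 = - \frac{5}{-54} \cdot 62 + 0 = \left(-5\right) \left(- \frac{1}{54}\right) 62 + 0 = \frac{5}{54} \cdot 62 + 0 = \frac{155}{27} + 0 = \frac{155}{27}$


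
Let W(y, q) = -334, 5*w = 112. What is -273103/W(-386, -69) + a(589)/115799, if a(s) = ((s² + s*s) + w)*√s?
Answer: 273103/334 + 3469322*√589/578995 ≈ 963.09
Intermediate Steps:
w = 112/5 (w = (⅕)*112 = 112/5 ≈ 22.400)
a(s) = √s*(112/5 + 2*s²) (a(s) = ((s² + s*s) + 112/5)*√s = ((s² + s²) + 112/5)*√s = (2*s² + 112/5)*√s = (112/5 + 2*s²)*√s = √s*(112/5 + 2*s²))
-273103/W(-386, -69) + a(589)/115799 = -273103/(-334) + (√589*(112/5 + 2*589²))/115799 = -273103*(-1/334) + (√589*(112/5 + 2*346921))*(1/115799) = 273103/334 + (√589*(112/5 + 693842))*(1/115799) = 273103/334 + (√589*(3469322/5))*(1/115799) = 273103/334 + (3469322*√589/5)*(1/115799) = 273103/334 + 3469322*√589/578995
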